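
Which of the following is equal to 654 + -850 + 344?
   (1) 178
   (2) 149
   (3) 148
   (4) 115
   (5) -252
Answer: 3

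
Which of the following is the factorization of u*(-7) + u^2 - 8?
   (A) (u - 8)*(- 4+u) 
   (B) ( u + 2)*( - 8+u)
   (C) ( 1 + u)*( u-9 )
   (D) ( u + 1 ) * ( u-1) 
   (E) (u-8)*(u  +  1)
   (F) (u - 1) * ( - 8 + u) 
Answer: E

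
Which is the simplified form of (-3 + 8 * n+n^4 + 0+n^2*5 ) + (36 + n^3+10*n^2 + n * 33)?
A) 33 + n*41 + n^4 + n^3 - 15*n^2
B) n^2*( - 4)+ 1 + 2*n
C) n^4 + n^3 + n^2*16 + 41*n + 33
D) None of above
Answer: D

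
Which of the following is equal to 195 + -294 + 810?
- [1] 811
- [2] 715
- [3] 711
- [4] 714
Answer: 3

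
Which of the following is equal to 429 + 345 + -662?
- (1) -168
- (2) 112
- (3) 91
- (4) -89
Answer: 2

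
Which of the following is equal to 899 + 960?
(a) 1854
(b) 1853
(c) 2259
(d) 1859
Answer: d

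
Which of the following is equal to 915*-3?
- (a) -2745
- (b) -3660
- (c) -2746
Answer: a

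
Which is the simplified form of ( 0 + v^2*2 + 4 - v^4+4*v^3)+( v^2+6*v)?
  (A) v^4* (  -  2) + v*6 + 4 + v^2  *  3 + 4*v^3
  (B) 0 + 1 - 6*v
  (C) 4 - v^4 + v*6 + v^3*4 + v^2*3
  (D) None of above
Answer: C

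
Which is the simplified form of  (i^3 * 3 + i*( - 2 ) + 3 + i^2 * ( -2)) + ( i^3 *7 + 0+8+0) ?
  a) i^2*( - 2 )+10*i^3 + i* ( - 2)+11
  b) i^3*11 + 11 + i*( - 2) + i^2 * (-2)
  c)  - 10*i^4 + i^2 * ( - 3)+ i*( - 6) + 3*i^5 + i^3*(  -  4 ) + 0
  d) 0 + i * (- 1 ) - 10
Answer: a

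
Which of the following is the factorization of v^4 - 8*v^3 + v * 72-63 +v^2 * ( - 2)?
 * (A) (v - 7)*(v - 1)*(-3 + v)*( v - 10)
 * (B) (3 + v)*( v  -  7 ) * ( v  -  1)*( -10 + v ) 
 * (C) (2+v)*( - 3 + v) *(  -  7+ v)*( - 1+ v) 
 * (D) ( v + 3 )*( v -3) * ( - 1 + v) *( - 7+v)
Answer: D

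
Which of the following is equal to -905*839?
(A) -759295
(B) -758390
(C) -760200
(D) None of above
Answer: A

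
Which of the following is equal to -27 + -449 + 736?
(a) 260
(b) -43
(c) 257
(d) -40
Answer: a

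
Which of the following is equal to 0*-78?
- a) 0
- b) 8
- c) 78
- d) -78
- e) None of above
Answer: a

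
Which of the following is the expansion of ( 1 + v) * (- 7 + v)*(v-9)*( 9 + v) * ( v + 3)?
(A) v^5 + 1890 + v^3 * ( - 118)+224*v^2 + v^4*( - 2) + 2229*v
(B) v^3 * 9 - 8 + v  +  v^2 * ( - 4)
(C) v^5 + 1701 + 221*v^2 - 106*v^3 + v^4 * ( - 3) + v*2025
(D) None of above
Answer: D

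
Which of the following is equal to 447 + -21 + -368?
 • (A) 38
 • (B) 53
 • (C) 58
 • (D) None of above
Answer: C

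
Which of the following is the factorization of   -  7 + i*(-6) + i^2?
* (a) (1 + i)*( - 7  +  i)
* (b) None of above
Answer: a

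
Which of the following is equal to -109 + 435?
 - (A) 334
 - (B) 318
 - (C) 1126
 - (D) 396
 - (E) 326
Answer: E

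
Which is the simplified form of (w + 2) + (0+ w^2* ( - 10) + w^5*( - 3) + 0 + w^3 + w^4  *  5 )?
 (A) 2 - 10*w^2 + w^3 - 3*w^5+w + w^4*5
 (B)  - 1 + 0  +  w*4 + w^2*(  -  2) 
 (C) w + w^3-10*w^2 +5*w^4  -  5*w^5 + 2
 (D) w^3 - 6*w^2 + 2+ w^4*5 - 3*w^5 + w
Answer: A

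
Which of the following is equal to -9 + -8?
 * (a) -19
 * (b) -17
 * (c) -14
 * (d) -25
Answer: b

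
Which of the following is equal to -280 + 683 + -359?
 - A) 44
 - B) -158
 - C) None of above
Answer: A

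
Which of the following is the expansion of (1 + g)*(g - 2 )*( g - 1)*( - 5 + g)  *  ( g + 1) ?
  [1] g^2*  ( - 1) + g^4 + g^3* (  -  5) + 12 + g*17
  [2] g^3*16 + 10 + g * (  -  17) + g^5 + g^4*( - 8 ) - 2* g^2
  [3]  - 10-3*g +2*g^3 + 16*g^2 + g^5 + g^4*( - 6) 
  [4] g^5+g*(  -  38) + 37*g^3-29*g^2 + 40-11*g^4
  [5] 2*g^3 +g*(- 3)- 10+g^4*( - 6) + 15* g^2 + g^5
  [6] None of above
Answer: 3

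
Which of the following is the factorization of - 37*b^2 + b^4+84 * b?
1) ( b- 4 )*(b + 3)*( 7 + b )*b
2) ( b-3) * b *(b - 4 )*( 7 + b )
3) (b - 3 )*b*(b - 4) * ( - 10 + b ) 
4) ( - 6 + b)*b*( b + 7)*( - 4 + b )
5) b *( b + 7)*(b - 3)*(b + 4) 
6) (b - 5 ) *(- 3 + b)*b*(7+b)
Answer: 2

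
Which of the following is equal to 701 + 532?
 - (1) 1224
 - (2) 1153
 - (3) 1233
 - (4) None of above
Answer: 3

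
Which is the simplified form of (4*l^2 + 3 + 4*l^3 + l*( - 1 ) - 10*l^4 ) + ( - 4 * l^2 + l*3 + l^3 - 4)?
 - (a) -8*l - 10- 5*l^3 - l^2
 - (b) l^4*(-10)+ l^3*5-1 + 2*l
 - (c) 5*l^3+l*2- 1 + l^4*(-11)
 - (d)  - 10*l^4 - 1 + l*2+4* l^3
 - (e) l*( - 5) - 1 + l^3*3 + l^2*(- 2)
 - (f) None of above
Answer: b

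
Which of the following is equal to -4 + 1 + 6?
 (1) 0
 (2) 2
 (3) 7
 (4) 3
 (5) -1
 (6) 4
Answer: 4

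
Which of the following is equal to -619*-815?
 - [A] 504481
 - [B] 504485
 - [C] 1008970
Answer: B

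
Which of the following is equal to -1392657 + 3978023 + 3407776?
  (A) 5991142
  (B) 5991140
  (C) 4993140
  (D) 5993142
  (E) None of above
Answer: D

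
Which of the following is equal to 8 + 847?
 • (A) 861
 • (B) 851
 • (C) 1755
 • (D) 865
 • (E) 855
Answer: E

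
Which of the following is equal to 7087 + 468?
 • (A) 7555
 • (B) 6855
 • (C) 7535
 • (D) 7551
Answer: A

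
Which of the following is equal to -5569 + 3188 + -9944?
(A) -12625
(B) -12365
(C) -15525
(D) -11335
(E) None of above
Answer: E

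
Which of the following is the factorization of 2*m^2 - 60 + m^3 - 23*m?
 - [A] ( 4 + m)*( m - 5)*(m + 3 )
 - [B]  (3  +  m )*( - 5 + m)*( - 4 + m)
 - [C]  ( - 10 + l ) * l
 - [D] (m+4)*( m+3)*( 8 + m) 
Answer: A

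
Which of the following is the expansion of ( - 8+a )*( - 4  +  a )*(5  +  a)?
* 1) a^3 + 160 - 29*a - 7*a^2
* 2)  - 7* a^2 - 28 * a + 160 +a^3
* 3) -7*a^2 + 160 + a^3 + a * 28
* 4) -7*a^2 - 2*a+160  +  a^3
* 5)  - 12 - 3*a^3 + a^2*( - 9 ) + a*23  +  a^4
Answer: 2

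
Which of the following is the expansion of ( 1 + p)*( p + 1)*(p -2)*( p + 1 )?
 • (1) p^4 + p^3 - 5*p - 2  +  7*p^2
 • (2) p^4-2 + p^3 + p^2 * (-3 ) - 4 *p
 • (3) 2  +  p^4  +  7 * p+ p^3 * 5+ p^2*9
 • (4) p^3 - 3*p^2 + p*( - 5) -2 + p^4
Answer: 4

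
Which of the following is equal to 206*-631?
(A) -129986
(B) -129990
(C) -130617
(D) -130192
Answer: A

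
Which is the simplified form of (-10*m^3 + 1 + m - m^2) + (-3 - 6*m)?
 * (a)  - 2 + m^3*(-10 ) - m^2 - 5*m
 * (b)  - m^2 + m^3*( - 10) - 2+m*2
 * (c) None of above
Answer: a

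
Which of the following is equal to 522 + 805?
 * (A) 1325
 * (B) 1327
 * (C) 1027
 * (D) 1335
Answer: B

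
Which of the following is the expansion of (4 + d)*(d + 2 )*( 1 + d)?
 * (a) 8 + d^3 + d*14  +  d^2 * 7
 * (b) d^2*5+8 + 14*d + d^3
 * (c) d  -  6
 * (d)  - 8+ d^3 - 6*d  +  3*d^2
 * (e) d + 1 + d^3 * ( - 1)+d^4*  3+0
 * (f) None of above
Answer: a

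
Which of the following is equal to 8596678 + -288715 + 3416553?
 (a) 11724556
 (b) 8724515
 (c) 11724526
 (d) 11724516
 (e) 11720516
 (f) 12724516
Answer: d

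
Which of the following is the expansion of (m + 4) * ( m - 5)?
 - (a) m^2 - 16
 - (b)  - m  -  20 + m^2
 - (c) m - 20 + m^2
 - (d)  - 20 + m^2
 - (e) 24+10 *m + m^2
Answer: b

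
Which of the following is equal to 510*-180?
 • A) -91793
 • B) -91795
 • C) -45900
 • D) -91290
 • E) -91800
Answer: E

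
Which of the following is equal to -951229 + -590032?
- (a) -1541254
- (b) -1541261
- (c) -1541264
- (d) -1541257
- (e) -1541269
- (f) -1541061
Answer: b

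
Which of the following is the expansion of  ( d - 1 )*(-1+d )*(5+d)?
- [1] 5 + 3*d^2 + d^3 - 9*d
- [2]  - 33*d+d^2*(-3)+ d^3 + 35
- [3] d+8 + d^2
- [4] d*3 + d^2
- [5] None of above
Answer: 1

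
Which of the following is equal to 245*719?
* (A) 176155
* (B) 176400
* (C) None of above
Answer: A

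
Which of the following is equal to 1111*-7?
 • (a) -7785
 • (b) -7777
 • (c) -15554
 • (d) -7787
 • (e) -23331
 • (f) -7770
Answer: b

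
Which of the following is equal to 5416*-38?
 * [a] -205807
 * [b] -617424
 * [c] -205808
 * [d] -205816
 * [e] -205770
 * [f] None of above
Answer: c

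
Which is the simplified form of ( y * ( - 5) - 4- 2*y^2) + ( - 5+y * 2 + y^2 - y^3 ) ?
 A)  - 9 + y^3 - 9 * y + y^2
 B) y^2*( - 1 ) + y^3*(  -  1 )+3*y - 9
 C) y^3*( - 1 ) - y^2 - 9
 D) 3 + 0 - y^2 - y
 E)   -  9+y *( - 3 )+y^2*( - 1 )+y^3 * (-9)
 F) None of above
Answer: F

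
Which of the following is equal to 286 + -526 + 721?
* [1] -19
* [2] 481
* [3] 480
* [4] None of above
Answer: 2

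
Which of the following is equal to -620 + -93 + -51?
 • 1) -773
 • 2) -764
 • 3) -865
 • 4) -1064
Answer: 2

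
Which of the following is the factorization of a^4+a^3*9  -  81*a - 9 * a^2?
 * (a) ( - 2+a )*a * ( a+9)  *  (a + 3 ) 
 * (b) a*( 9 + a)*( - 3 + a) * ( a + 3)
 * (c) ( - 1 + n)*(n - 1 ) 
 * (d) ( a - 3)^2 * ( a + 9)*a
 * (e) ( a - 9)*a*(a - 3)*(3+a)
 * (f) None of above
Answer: b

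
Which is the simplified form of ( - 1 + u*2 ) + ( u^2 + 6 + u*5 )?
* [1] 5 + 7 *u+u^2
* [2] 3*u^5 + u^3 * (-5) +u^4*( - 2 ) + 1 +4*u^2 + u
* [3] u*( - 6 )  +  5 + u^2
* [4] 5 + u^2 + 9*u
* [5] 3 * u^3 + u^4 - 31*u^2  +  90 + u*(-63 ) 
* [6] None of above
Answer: 1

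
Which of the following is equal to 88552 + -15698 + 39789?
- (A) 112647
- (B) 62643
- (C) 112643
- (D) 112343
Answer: C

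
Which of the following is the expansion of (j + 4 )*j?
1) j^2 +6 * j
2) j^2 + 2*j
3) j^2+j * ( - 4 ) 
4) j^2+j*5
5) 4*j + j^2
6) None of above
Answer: 5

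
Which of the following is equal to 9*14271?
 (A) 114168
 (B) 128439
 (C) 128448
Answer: B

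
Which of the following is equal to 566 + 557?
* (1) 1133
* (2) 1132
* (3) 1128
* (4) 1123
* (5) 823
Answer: 4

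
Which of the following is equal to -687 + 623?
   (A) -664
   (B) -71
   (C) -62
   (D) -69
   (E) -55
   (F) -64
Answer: F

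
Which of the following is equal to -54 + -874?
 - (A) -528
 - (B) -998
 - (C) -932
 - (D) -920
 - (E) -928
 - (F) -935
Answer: E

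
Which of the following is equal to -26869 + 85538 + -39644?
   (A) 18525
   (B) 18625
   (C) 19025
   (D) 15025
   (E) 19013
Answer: C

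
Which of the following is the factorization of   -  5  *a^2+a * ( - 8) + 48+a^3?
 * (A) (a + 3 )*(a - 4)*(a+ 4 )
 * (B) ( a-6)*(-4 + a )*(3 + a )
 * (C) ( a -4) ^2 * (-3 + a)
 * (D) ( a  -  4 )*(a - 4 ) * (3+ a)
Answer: D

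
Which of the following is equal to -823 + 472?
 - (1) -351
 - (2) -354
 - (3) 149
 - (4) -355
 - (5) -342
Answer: 1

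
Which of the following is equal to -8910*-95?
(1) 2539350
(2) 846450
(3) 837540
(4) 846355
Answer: 2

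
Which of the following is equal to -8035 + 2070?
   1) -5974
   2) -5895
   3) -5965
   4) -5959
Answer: 3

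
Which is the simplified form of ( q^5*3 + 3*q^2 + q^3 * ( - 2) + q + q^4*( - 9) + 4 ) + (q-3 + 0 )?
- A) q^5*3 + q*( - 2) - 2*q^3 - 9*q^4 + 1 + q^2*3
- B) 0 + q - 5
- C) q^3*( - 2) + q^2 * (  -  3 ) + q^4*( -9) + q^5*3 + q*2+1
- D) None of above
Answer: D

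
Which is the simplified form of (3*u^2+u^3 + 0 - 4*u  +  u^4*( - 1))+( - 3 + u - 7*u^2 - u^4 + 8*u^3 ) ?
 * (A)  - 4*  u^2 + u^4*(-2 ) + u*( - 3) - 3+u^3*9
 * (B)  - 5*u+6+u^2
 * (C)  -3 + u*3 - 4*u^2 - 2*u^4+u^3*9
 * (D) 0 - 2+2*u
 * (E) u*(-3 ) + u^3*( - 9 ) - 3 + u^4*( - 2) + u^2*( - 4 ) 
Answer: A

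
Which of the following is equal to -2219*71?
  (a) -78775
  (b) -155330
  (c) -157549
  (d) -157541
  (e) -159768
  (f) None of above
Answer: c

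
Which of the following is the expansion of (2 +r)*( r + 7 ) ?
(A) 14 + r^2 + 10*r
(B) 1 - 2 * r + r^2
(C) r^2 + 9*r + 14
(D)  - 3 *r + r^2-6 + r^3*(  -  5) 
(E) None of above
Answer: C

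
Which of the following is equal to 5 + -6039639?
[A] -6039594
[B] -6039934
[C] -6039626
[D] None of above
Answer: D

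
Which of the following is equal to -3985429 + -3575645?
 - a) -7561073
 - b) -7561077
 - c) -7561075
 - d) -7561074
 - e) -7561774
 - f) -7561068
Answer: d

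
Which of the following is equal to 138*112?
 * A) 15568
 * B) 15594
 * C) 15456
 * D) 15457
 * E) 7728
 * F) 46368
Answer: C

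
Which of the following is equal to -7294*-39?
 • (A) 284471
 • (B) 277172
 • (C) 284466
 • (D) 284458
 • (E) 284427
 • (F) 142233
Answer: C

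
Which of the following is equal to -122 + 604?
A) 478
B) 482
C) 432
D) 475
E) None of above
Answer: B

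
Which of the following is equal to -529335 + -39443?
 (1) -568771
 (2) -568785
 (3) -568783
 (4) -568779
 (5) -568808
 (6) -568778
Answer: 6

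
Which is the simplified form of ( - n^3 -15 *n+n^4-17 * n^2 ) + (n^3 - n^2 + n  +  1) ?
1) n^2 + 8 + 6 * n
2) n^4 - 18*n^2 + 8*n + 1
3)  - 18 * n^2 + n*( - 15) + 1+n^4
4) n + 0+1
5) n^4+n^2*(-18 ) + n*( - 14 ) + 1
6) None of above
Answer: 5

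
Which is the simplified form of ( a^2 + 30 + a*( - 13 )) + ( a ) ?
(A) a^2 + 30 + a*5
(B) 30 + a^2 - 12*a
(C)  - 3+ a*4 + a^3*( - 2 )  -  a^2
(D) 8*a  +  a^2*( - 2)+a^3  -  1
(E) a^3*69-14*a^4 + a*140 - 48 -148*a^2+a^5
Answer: B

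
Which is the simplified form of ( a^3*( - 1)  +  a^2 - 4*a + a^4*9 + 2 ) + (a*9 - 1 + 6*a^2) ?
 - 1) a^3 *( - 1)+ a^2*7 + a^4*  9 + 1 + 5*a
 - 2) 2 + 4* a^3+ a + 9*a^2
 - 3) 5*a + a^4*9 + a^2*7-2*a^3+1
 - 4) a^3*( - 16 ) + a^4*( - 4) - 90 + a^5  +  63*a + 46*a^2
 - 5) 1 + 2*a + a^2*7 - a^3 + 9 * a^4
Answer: 1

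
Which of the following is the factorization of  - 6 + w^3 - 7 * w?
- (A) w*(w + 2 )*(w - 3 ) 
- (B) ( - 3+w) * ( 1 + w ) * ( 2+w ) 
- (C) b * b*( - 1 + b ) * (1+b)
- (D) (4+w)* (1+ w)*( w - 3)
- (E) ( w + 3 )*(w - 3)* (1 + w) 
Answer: B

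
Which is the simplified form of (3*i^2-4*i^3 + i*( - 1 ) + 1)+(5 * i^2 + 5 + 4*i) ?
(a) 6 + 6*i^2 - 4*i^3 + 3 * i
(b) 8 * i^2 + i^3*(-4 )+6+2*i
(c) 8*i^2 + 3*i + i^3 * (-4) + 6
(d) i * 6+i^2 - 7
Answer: c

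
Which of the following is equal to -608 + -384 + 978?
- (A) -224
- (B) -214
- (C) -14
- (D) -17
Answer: C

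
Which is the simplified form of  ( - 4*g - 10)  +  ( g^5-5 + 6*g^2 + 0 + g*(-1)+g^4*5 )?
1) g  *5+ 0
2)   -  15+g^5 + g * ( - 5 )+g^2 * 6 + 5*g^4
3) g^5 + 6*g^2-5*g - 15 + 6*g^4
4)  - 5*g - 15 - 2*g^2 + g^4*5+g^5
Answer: 2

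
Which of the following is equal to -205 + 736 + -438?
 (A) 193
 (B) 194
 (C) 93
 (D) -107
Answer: C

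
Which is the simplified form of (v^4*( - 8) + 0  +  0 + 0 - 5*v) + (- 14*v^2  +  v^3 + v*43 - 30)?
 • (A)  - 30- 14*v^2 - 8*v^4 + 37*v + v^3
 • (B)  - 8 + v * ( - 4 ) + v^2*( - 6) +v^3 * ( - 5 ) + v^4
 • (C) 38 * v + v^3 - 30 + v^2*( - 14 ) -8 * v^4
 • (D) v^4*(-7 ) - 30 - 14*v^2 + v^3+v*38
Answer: C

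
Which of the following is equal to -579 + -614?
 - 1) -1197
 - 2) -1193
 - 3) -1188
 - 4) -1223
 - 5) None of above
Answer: 2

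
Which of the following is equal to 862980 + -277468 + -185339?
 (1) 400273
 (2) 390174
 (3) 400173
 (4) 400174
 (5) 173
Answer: 3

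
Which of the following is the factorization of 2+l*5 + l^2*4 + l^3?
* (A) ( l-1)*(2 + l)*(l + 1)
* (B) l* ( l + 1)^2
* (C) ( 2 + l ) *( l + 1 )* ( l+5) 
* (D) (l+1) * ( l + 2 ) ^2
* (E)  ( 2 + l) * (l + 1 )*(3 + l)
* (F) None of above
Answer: F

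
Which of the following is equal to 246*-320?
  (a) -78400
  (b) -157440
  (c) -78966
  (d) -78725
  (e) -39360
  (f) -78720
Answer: f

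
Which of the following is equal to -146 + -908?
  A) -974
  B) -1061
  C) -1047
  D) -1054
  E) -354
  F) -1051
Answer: D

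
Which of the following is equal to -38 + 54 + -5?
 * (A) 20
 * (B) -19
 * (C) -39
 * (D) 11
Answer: D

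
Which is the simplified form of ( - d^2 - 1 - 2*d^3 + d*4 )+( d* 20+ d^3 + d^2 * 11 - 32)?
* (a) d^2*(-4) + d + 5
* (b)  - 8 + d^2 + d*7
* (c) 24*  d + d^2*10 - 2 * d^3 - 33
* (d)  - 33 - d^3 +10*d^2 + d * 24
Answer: d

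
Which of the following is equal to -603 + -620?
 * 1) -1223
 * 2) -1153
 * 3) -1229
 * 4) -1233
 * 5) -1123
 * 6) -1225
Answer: 1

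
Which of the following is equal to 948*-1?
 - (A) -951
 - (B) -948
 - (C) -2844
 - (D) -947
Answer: B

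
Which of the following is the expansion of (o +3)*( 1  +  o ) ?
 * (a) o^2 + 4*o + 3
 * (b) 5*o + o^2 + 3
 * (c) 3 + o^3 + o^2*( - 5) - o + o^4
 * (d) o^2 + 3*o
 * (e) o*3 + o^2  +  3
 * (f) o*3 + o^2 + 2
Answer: a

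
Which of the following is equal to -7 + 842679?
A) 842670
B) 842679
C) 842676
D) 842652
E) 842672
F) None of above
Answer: E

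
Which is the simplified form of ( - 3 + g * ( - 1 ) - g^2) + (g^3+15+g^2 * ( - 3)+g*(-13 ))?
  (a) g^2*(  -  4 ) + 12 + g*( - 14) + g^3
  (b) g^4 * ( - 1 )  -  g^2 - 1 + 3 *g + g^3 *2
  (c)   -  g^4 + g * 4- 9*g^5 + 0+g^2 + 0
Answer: a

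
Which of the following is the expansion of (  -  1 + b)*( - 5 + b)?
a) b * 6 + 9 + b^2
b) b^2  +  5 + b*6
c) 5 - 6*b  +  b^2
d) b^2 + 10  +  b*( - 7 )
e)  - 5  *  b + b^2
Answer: c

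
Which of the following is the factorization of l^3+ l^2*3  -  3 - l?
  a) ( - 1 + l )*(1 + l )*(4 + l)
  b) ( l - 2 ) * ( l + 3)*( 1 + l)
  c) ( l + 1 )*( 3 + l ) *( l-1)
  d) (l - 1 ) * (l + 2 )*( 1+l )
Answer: c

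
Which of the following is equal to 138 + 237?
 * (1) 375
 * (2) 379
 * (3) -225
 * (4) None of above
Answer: 1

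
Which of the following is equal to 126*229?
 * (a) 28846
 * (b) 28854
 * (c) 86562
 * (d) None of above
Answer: b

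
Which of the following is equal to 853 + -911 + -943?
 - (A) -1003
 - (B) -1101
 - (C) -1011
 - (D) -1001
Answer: D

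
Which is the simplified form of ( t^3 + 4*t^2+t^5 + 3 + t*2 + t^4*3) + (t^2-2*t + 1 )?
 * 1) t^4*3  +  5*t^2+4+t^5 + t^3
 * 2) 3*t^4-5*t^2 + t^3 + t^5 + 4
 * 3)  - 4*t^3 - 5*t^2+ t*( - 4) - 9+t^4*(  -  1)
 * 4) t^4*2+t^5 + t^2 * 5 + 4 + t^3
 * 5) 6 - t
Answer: 1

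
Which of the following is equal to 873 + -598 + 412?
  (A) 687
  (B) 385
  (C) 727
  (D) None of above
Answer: A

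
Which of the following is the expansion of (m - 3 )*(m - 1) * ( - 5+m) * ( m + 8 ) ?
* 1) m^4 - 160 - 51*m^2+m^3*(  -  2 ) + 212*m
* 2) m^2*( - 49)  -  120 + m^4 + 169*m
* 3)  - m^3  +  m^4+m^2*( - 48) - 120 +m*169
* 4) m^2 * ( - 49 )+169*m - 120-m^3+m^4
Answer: 4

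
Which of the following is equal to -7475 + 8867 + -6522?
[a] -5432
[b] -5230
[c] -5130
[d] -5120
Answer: c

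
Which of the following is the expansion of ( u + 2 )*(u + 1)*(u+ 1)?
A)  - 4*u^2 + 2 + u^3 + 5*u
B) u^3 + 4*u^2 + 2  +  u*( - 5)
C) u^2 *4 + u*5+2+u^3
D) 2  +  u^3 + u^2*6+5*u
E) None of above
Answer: C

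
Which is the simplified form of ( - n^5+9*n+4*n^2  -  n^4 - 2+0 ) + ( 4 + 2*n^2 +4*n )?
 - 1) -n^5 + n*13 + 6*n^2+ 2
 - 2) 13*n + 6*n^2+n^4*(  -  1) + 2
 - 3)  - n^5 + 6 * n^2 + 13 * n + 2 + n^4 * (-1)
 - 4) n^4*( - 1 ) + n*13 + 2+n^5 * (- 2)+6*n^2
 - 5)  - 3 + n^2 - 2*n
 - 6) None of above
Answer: 3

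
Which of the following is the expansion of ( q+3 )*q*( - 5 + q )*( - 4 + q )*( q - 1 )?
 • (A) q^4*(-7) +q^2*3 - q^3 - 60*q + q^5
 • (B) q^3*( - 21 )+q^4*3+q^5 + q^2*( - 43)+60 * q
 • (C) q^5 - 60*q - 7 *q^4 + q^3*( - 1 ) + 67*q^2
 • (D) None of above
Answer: C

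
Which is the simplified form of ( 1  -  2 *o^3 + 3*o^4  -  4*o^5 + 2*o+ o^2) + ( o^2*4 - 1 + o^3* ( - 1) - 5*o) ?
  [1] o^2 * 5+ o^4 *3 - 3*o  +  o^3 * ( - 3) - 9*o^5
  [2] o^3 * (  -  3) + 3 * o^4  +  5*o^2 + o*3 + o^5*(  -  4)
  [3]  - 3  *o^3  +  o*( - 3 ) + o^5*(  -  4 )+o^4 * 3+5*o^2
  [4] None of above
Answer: 3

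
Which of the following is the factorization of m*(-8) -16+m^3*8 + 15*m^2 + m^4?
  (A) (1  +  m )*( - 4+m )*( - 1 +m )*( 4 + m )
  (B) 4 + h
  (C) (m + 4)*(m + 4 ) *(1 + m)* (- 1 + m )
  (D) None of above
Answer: C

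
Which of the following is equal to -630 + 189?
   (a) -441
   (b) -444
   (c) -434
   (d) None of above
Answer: a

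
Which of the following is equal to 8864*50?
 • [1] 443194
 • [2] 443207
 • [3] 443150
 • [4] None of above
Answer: 4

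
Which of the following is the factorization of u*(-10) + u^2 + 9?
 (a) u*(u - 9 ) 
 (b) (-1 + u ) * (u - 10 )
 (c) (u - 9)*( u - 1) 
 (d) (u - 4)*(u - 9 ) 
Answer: c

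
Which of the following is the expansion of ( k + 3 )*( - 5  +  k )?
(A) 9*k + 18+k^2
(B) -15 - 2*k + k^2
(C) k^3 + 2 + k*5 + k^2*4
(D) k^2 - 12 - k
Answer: B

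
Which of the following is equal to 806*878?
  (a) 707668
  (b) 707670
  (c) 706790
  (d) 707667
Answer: a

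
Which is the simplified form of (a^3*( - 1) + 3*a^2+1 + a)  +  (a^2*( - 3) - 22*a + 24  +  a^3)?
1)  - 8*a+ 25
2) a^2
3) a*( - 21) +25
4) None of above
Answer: 3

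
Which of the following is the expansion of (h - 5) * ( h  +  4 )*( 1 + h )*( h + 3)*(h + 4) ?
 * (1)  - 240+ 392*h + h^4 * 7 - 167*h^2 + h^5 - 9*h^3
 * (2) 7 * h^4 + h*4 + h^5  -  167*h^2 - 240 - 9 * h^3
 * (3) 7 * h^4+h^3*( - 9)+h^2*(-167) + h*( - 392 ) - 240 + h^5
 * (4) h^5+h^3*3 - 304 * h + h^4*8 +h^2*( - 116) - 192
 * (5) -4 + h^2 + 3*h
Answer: 3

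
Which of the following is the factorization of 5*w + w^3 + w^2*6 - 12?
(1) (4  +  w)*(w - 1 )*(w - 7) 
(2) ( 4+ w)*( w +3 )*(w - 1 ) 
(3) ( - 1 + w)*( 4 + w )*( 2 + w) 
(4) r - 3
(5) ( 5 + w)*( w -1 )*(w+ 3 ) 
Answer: 2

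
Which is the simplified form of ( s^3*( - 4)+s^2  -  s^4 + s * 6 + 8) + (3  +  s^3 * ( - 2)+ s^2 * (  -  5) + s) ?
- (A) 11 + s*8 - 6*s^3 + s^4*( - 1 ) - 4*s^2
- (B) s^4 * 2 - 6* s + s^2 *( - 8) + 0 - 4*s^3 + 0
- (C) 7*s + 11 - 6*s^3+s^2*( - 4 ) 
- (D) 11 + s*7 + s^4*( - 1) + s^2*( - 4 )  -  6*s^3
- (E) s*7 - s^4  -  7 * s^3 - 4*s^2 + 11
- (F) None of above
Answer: D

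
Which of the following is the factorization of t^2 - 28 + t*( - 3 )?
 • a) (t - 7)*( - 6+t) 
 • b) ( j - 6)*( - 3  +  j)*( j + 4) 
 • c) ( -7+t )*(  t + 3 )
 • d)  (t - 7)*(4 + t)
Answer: d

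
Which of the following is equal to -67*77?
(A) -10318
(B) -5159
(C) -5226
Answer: B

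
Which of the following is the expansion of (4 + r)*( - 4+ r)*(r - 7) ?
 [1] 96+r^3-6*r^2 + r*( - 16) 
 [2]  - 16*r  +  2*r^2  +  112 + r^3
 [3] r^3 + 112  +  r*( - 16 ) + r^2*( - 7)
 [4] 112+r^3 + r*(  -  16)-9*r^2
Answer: 3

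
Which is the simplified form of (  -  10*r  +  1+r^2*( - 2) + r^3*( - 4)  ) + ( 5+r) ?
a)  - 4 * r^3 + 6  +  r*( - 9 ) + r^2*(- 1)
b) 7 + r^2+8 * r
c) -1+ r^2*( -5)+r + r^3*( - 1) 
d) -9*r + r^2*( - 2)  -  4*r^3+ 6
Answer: d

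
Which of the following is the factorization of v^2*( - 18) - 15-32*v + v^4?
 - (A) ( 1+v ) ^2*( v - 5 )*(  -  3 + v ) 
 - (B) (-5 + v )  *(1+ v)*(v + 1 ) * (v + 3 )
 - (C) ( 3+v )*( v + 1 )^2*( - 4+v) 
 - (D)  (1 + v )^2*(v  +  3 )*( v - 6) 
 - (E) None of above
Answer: B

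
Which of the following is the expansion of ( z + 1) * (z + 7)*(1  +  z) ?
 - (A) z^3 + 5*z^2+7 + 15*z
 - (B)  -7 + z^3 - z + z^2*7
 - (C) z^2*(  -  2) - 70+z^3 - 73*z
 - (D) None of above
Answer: D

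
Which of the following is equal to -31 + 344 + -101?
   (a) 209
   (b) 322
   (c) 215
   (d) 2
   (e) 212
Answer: e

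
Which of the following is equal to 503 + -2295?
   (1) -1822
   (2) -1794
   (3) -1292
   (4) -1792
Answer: 4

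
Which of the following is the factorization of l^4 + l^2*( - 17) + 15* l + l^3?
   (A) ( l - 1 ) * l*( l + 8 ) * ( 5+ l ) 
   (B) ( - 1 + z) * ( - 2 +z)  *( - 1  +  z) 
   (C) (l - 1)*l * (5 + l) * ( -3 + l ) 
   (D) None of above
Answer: C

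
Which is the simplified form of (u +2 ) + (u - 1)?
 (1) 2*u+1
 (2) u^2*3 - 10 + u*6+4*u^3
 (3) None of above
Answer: 1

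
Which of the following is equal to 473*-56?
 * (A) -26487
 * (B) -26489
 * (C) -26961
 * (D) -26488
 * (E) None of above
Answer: D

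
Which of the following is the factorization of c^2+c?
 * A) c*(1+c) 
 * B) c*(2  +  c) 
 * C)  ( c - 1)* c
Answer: A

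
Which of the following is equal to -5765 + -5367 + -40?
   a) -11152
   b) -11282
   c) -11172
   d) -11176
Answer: c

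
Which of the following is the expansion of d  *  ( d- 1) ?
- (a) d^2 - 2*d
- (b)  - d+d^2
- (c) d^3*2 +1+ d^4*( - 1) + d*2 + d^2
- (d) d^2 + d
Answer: b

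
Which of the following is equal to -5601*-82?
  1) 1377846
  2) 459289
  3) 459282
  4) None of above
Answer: 3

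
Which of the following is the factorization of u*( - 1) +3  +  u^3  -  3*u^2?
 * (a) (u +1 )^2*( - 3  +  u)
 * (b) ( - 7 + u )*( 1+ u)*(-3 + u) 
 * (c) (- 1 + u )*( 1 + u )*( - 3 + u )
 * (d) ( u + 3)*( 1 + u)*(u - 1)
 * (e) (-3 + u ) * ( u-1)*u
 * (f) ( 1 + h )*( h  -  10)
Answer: c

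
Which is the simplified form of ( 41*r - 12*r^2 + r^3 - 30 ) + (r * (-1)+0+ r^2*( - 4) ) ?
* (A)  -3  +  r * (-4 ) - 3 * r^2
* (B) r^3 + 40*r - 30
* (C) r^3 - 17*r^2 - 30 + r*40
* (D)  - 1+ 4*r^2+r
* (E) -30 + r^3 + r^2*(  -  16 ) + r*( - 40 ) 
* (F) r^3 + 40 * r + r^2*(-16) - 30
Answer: F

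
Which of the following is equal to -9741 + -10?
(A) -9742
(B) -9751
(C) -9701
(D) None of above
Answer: B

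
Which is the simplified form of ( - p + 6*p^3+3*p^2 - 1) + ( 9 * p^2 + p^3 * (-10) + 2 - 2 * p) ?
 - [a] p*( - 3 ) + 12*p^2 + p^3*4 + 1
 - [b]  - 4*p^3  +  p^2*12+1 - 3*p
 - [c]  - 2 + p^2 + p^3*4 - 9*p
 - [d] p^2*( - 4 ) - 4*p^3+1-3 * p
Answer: b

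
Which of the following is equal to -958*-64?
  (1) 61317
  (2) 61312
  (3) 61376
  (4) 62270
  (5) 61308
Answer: 2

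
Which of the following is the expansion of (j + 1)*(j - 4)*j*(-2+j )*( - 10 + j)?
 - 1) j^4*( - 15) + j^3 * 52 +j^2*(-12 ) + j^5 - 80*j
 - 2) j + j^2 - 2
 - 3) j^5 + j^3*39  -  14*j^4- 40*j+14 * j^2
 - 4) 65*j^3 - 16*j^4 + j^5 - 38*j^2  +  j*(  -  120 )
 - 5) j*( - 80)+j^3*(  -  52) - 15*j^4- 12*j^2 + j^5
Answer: 1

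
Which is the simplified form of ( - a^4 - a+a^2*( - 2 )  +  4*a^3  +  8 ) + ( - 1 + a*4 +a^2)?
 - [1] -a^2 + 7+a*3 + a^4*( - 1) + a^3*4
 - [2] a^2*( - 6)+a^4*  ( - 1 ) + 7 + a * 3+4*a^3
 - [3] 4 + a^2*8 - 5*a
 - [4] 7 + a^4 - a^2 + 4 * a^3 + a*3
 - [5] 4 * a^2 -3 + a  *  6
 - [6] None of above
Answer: 1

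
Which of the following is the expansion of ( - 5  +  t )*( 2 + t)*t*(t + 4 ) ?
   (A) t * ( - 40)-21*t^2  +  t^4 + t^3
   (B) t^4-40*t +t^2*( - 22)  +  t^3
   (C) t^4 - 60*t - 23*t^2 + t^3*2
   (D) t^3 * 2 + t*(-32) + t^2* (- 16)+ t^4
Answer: B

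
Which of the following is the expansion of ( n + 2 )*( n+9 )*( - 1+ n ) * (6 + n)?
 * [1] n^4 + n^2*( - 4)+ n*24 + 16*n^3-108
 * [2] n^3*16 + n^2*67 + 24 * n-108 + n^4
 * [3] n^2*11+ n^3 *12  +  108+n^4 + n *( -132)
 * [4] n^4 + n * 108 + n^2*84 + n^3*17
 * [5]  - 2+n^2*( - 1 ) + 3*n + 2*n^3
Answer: 2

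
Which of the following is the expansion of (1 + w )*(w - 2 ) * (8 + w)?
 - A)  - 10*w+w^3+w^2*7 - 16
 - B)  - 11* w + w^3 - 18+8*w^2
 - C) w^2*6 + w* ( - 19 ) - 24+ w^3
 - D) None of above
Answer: A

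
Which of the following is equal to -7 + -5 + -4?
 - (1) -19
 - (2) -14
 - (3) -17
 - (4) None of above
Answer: 4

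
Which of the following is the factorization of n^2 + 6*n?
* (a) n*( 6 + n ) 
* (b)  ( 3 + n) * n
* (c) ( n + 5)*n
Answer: a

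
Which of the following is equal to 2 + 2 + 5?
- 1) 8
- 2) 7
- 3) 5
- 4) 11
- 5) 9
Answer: 5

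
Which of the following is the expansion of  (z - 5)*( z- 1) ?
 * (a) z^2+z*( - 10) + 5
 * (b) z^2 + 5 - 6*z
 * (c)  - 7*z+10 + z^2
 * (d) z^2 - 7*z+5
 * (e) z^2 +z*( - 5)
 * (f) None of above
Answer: b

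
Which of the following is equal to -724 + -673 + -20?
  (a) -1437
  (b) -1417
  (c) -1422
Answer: b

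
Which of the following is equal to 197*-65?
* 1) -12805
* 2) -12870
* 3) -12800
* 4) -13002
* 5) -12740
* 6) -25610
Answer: 1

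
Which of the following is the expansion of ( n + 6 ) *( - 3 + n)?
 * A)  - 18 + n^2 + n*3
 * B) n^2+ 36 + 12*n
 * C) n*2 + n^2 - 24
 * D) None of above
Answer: A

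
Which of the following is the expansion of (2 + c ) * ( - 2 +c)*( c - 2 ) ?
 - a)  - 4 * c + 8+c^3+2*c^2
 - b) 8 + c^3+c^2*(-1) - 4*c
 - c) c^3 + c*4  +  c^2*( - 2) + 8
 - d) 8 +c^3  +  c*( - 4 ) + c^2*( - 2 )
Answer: d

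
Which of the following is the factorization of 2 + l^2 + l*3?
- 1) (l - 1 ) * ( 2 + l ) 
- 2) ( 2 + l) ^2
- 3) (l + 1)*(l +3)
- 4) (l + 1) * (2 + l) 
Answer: 4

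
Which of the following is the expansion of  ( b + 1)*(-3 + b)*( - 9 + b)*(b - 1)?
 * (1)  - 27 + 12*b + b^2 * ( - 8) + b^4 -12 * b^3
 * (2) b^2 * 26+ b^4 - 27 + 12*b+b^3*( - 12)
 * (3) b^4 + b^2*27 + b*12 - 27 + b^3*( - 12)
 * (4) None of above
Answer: 2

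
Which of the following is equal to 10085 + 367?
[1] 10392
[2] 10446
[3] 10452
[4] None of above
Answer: 3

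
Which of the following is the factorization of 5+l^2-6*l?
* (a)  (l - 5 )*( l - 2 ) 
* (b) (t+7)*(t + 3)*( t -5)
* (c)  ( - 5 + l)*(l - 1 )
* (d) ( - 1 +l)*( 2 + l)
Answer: c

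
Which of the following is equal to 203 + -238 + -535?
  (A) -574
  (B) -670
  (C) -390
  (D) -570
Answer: D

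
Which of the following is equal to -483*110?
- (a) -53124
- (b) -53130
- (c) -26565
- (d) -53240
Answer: b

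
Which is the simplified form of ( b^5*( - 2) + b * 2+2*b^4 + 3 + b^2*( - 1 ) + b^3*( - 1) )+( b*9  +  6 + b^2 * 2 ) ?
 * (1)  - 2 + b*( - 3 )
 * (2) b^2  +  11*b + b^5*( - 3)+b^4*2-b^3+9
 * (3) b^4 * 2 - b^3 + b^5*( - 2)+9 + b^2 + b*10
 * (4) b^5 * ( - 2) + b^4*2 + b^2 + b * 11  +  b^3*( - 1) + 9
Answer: 4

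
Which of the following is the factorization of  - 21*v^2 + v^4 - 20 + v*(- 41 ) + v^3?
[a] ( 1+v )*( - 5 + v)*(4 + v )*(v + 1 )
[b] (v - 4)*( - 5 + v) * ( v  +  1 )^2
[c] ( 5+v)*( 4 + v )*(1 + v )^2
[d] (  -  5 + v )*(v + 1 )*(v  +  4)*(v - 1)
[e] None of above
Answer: a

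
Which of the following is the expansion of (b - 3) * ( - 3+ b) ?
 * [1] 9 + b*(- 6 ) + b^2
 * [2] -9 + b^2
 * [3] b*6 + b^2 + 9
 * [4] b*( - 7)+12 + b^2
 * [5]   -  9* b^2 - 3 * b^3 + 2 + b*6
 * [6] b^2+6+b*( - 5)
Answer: 1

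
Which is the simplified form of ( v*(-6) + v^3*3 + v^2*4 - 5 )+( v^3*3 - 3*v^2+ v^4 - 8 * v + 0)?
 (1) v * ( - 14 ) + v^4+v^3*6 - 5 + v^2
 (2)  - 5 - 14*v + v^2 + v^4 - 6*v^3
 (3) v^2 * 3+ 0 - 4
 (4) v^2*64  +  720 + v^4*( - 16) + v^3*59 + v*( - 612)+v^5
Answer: 1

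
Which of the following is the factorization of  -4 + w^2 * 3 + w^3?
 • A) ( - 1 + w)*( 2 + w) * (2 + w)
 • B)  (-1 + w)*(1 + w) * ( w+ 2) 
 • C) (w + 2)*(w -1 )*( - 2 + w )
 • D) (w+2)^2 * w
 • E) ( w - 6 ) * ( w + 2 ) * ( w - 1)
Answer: A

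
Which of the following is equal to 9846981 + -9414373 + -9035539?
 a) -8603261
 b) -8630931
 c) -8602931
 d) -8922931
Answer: c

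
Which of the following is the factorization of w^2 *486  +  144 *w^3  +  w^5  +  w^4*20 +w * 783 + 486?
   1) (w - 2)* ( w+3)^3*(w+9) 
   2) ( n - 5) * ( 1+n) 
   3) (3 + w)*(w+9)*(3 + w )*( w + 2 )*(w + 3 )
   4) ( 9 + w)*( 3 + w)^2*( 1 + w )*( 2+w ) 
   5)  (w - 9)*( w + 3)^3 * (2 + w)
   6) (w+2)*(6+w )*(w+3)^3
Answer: 3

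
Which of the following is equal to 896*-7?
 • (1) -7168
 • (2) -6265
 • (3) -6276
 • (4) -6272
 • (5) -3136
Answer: 4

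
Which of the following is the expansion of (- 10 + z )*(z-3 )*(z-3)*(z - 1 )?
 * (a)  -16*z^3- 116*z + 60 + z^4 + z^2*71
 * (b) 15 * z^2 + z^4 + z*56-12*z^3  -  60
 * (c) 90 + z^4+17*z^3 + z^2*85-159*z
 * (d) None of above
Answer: d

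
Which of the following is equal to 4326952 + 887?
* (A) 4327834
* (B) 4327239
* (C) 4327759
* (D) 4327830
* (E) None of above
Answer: E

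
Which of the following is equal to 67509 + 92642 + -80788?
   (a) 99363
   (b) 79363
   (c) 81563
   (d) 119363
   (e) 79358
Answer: b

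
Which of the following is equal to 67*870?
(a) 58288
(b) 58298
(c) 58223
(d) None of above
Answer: d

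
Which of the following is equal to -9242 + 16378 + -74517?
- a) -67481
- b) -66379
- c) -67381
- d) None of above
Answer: c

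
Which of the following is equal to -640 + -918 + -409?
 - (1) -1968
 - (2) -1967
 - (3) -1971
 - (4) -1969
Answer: 2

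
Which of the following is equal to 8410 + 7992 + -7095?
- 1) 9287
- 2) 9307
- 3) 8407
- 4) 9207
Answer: 2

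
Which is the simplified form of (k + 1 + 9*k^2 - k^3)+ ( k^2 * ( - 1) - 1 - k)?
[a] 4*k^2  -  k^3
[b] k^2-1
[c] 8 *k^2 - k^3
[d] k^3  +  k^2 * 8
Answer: c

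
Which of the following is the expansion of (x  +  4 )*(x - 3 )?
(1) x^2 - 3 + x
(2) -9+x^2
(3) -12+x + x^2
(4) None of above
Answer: 3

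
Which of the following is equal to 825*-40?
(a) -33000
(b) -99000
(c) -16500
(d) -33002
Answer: a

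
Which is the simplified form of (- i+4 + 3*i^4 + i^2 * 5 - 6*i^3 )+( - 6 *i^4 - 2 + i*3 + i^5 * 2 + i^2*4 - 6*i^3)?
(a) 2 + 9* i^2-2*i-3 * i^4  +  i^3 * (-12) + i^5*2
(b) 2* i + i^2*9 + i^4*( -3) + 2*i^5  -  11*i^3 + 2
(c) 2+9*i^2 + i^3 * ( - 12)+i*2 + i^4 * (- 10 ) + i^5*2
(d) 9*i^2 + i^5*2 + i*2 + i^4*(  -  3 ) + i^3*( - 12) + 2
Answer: d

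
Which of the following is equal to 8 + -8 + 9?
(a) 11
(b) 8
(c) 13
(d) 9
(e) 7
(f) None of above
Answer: d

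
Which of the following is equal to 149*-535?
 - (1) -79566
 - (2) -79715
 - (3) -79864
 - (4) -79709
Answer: 2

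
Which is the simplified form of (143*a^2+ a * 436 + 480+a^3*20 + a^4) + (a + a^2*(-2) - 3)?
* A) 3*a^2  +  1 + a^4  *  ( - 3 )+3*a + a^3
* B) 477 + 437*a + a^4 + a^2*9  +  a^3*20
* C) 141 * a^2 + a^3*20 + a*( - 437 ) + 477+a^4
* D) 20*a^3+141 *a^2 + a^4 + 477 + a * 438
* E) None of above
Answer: E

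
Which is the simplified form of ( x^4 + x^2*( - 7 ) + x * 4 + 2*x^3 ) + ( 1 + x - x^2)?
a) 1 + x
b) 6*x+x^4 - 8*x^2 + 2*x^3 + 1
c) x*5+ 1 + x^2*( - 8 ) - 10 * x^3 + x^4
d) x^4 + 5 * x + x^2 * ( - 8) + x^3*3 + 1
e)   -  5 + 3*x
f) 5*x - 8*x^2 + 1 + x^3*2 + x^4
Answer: f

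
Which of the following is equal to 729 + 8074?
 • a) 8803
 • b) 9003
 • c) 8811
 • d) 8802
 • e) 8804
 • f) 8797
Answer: a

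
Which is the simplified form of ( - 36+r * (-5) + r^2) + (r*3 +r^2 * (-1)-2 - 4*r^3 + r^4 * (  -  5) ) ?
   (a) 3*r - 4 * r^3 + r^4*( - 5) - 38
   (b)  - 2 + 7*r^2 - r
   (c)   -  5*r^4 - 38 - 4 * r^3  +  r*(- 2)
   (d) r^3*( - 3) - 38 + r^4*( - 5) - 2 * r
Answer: c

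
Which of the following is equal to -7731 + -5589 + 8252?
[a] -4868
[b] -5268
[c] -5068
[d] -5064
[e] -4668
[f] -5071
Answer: c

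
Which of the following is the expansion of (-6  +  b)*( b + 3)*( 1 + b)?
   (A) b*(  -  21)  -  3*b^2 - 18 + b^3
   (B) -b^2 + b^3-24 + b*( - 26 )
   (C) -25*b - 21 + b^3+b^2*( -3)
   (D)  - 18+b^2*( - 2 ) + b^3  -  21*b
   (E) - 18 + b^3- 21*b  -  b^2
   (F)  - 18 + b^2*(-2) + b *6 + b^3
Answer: D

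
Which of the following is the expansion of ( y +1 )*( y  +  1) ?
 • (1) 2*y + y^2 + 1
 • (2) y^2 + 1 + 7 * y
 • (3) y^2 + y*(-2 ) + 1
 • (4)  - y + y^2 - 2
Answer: 1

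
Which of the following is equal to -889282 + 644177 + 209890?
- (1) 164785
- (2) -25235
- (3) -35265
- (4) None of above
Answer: 4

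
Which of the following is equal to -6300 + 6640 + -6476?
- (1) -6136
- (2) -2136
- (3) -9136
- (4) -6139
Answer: 1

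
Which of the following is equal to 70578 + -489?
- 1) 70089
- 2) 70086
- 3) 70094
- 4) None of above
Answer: 1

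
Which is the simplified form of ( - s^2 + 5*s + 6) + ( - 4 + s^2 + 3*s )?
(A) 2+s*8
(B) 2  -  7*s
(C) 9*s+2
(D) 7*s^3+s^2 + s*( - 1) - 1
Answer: A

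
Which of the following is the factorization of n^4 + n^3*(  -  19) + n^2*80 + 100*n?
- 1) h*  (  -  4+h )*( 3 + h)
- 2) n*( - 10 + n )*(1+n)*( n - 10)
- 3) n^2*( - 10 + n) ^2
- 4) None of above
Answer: 2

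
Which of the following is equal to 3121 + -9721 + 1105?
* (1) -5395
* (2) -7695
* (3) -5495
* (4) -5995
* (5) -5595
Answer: 3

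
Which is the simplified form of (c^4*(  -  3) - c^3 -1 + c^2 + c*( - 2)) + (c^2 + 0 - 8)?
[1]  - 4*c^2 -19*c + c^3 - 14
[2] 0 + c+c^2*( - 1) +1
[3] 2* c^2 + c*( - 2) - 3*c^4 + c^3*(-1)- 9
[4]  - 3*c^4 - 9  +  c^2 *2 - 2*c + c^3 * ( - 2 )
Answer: 3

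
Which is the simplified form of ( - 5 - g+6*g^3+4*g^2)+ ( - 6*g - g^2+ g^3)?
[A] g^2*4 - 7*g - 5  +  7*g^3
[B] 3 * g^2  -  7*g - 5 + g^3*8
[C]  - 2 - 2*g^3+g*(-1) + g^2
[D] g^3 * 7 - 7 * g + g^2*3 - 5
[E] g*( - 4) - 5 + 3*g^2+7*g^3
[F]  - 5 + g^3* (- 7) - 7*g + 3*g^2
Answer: D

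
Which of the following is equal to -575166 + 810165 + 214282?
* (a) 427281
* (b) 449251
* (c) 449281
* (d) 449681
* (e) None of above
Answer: c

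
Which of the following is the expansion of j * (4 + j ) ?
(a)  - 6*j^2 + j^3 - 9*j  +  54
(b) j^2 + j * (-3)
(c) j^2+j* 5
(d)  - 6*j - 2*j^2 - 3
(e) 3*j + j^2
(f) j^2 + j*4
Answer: f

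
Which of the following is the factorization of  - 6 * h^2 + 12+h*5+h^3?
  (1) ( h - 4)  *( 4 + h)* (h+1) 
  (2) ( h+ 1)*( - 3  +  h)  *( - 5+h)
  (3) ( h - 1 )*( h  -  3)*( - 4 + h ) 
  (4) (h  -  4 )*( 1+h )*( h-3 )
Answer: 4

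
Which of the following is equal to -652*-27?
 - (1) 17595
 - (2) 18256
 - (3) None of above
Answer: 3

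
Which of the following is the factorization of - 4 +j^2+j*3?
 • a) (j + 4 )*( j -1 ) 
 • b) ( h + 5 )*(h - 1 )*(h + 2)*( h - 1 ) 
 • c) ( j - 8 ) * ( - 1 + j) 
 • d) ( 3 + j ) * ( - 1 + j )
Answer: a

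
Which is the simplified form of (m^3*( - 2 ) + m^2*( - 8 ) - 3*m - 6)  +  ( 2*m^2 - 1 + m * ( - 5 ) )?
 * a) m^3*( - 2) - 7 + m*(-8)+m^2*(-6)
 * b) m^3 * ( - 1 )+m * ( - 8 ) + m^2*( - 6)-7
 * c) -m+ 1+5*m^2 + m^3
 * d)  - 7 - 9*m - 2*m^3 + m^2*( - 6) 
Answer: a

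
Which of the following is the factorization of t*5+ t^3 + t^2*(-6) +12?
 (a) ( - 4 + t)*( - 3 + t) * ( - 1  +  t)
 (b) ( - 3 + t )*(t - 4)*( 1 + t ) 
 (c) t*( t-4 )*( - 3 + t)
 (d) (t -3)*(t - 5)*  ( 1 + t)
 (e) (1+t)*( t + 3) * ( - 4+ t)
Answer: b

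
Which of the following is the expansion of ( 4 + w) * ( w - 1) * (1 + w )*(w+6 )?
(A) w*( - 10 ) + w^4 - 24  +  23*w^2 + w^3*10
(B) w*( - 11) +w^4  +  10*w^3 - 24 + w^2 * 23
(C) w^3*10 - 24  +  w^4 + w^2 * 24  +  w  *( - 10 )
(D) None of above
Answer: A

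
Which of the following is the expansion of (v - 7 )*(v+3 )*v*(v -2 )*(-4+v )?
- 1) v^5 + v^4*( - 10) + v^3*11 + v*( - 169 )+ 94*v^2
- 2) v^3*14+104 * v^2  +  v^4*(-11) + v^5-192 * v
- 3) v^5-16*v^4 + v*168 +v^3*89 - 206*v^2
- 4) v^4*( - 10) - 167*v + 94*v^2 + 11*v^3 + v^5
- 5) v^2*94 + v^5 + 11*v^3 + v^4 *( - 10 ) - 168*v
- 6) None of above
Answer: 5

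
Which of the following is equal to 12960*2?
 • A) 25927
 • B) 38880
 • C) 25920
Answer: C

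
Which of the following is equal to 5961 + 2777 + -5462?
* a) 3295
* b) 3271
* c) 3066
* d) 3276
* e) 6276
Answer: d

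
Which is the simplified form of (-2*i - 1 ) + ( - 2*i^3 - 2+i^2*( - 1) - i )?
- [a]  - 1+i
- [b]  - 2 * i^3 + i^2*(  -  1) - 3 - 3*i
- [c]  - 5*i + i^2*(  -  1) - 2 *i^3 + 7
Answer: b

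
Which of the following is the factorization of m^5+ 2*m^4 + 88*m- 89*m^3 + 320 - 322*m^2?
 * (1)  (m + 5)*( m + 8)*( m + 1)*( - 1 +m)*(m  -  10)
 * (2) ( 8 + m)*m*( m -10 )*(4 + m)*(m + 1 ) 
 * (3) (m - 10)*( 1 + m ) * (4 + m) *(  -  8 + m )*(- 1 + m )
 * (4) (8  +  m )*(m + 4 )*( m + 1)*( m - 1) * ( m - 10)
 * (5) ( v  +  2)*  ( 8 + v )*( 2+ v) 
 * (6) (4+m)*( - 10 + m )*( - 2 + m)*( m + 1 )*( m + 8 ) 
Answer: 4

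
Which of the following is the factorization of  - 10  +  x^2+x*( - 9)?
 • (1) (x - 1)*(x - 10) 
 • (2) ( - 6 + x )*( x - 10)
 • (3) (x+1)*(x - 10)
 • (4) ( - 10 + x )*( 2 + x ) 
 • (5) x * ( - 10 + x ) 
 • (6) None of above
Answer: 3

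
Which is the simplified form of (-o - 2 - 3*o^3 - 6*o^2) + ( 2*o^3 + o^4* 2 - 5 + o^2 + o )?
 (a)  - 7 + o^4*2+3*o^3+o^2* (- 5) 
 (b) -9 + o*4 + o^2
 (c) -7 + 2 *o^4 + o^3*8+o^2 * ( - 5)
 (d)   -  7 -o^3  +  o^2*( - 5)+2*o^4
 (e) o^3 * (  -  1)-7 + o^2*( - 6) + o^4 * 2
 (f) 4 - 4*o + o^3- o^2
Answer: d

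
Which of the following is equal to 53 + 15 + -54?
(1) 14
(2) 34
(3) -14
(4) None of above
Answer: 1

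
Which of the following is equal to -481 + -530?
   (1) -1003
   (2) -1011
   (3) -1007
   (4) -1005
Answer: 2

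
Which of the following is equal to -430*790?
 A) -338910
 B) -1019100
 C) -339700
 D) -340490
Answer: C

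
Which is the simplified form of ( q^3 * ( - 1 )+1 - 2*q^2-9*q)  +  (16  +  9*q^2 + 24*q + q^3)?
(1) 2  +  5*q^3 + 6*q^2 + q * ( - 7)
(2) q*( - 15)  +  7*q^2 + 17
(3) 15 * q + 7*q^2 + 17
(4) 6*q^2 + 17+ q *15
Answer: 3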